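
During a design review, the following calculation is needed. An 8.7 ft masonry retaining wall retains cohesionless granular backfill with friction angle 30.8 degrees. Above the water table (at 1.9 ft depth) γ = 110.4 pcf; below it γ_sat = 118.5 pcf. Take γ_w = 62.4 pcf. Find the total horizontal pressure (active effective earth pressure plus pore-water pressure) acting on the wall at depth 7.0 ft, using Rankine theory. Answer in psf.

K_a = (1 − sin φ)/(1 + sin φ) = 0.3227.
γ' = 118.5 − 62.4 = 56.10 pcf.
Effective vertical stress at 7.0 ft: σ'_v = 110.4×1.9 + 56.10×5.10 = 495.9 psf.
σ'_h = K_a σ'_v = 0.3227 × 495.9 = 160.0 psf; u = γ_w × 5.10 = 318.2 psf.
Total σ_h = 160.0 + 318.2 = 478.3 psf.

478 psf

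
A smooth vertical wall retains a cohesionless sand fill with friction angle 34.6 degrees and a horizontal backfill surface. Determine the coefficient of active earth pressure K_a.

0.276

K_a = tan²(45° − φ/2) = tan²(27.70°) = 0.2756.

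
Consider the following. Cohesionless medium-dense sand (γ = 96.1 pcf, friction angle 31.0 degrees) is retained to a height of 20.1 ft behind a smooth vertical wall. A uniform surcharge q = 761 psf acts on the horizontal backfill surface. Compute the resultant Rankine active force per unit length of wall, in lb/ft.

K_a = tan²(45° − φ/2) = 0.3201.
Soil triangle: ½ K_a γ H² = 0.5×0.3201×96.1×20.1² = 6214 lb/ft.
Surcharge rectangle: K_a q H = 0.3201×761×20.1 = 4896 lb/ft.
Total = 6214 + 4896 = 11110 lb/ft.

11100 lb/ft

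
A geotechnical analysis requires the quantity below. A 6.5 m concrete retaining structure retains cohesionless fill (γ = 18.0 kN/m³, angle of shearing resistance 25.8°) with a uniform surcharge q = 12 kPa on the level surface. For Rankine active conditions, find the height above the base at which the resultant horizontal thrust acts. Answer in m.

K_a = 0.3935.
Triangular part P₁ = ½K_aγH² = 149.6 at H/3 = 2.167 m; rectangular part P₂ = K_a q H = 30.69 at H/2 = 3.250 m.
ȳ = (P₁·2.167 + P₂·3.250)/(P₁+P₂) = 2.351 m.

2.35 m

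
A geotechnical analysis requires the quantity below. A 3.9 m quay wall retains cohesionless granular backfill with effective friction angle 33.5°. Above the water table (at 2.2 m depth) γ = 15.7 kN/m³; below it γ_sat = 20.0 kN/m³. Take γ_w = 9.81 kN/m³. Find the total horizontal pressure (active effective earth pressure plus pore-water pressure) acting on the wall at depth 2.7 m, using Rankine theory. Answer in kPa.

K_a = (1 − sin φ)/(1 + sin φ) = 0.2887.
γ' = 20.0 − 9.81 = 10.19 kN/m³.
Effective vertical stress at 2.7 m: σ'_v = 15.7×2.2 + 10.19×0.500 = 39.63 kPa.
σ'_h = K_a σ'_v = 0.2887 × 39.63 = 11.44 kPa; u = γ_w × 0.500 = 4.905 kPa.
Total σ_h = 11.44 + 4.905 = 16.35 kPa.

16.3 kPa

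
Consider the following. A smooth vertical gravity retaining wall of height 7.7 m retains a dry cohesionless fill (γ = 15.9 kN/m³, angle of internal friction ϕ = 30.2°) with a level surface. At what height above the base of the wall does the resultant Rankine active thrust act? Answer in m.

2.57 m

K_a = 0.3307.
The pressure distribution is triangular, so the resultant acts at H/3 above the base = 7.7/3 = 2.567 m.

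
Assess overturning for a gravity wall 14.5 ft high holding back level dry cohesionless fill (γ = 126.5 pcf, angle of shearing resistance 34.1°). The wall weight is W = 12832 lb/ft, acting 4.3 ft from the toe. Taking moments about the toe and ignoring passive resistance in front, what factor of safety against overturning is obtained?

3.05

K_a = tan²(45° − 34.1°/2) = 0.2815.
P_a = ½K_aγH² = 0.5×0.2815×126.5×14.5² = 3744 lb/ft, acting at H/3 = 4.833 ft above the base.
Overturning moment M_o = P_a × H/3 = 3744 × 4.833 = 18100.
Resisting moment M_r = W × 4.3 = 12832 × 4.3 = 55180.
FS_overturning = M_r/M_o = 55180/18100 = 3.049.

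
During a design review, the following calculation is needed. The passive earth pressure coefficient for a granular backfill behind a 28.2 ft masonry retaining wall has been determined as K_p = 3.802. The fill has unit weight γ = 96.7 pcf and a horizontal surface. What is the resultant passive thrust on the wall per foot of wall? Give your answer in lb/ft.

P = ½ K_p γ H² = 0.5 × 3.802 × 96.7 × 28.2² = 146200 lb/ft.

146000 lb/ft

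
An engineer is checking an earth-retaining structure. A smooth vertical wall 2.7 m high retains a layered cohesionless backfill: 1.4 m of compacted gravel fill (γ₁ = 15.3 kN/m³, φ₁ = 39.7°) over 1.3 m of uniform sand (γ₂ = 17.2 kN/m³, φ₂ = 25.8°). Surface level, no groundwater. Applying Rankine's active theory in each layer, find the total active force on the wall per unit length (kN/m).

20.0 kN/m

K_a1 = tan²(45°−39.7°/2) = 0.2204; K_a2 = tan²(45°−25.8°/2) = 0.3935.
Layer 1: σ at base = K_a1 γ₁ h₁ = 4.722 kPa; P₁ = ½×4.722×1.4 = 3.305.
Layer 2: σ_v at top = γ₁h₁ = 21.42; σ_h top = K_a2×21.42 = 8.429; σ_h base = K_a2×(21.42+17.2×1.3) = 17.23.
P₂ = ½(8.429+17.23)×1.3 = 16.68. Total P_a = 3.305+16.68 = 19.98 kN/m.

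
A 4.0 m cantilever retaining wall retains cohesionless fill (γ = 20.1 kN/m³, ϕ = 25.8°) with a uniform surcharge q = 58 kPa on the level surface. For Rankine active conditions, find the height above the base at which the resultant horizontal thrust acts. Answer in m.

1.73 m

K_a = 0.3935.
Triangular part P₁ = ½K_aγH² = 63.28 at H/3 = 1.333 m; rectangular part P₂ = K_a q H = 91.29 at H/2 = 2.000 m.
ȳ = (P₁·1.333 + P₂·2.000)/(P₁+P₂) = 1.727 m.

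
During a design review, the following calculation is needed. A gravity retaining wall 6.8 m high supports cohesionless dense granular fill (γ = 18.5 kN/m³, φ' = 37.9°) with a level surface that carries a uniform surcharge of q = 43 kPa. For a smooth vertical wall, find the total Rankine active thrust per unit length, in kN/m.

K_a = tan²(45° − φ/2) = 0.2389.
Soil triangle: ½ K_a γ H² = 0.5×0.2389×18.5×6.8² = 102.2 kN/m.
Surcharge rectangle: K_a q H = 0.2389×43×6.8 = 69.87 kN/m.
Total = 102.2 + 69.87 = 172.1 kN/m.

172 kN/m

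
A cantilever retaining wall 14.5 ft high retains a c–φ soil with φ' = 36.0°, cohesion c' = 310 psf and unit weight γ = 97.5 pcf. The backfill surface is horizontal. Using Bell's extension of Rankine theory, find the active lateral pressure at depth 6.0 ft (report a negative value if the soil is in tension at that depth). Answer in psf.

K_a = (1 − sin φ)/(1 + sin φ) = 0.2596.
σ_a = K_a γ z − 2c√K_a = 0.2596×97.5×6.0 − 2×310×0.5095 = -164.0 psf.

-164 psf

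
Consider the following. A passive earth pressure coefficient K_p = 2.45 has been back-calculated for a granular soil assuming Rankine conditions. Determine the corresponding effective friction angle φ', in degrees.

24.9°

K_p = (1+sin φ)/(1−sin φ) ⇒ sin φ = (K_p − 1)/(K_p + 1) = 0.4203.
φ = arcsin(0.4203) = 24.85°.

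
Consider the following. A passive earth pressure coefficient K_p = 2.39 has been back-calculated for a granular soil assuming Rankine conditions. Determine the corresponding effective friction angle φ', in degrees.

K_p = (1+sin φ)/(1−sin φ) ⇒ sin φ = (K_p − 1)/(K_p + 1) = 0.4100.
φ = arcsin(0.4100) = 24.21°.

24.2°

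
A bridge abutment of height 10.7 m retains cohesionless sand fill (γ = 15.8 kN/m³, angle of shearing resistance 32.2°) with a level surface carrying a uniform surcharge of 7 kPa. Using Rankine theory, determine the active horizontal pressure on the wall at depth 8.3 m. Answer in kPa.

42.1 kPa

K_a = (1 − sin φ)/(1 + sin φ) = 0.3047.
σ_v = γz + q = 15.8 × 8.3 + 7 = 138.1 kPa.
σ_h = K_a σ_v = 0.3047 × 138.1 = 42.10 kPa.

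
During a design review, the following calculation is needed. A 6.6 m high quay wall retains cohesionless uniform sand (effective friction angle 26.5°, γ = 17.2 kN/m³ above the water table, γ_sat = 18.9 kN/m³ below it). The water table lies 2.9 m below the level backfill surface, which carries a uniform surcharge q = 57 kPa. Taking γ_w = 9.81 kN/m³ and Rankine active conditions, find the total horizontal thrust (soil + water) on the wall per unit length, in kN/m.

K_a = tan²(45° − φ/2) = 0.3829.
γ' = 18.9 − 9.81 = 9.090 kN/m³. h₂ = H − d_w = 3.7 m.
σ'_h: at surface K_a·q = 21.83; at WT K_a(q+γd_w) = 40.93; at base K_a(q+γd_w+γ'h₂) = 53.81 kPa.
P₁ = ½(21.83+40.93)×2.9 = 91.00; P₂ = ½(40.93+53.81)×3.7 = 175.3; P_w = ½γ_w h₂² = 67.15.
Total = 91.00+175.3+67.15 = 333.4 kN/m.

333 kN/m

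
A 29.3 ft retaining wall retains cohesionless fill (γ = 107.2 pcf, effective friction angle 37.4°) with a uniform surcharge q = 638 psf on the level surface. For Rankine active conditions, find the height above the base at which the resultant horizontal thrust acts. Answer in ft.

11.2 ft

K_a = 0.2443.
Triangular part P₁ = ½K_aγH² = 11240 at H/3 = 9.767 ft; rectangular part P₂ = K_a q H = 4566 at H/2 = 14.65 ft.
ȳ = (P₁·9.767 + P₂·14.65)/(P₁+P₂) = 11.18 ft.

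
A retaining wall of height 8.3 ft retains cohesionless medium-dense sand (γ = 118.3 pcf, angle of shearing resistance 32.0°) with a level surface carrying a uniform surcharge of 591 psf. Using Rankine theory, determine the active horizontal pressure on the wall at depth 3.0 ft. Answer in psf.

K_a = (1 − sin φ)/(1 + sin φ) = 0.3073.
σ_v = γz + q = 118.3 × 3.0 + 591 = 945.9 psf.
σ_h = K_a σ_v = 0.3073 × 945.9 = 290.6 psf.

291 psf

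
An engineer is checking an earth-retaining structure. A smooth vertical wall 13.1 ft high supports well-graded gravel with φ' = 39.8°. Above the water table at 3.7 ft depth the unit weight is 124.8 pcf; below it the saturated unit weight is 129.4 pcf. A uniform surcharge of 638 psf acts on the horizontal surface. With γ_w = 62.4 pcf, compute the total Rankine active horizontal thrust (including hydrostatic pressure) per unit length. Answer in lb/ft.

6380 lb/ft

K_a = tan²(45° − φ/2) = 0.2194.
γ' = 129.4 − 62.4 = 67.00 pcf. h₂ = H − d_w = 9.4 ft.
σ'_h: at surface K_a·q = 140.0; at WT K_a(q+γd_w) = 241.3; at base K_a(q+γd_w+γ'h₂) = 379.5 psf.
P₁ = ½(140.0+241.3)×3.7 = 705.4; P₂ = ½(241.3+379.5)×9.4 = 2918; P_w = ½γ_w h₂² = 2757.
Total = 705.4+2918+2757 = 6380 lb/ft.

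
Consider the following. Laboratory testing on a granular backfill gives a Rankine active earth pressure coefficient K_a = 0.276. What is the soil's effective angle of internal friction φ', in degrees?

K_a = tan²(45° − φ/2) ⇒ 45° − φ/2 = arctan(√0.276) = 27.72°.
φ = 2(45° − 27.72°) = 34.57°.

34.6°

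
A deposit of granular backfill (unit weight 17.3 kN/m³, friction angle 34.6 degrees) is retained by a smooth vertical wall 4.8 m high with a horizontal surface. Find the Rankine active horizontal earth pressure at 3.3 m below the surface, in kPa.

K_a = (1 − sin φ)/(1 + sin φ) = 0.2756.
σ_h = K_a γ z = 0.2756 × 17.3 × 3.3 = 15.74 kPa.

15.7 kPa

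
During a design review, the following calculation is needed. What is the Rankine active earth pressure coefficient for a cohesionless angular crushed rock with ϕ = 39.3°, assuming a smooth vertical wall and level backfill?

0.224

K_a = tan²(45° − φ/2) = tan²(25.35°) = 0.2245.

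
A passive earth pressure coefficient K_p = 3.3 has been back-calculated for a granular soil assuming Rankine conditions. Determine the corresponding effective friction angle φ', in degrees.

K_p = (1+sin φ)/(1−sin φ) ⇒ sin φ = (K_p − 1)/(K_p + 1) = 0.5349.
φ = arcsin(0.5349) = 32.34°.

32.3°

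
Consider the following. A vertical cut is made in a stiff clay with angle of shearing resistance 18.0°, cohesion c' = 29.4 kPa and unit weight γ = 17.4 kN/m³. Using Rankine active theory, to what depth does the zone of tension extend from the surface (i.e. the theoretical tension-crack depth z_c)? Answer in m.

4.65 m

K_a = tan²(45° − 18.0°/2) = 0.5279; √K_a = 0.7265.
The active pressure is zero where K_a γ z = 2c√K_a, so z_c = 2c/(γ√K_a) = 2×29.4/(17.4×0.7265) = 4.651 m.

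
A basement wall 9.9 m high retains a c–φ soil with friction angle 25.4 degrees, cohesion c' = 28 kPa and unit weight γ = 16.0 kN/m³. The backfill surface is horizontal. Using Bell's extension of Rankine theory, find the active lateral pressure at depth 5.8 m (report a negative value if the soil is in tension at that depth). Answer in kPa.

1.69 kPa

K_a = (1 − sin φ)/(1 + sin φ) = 0.3996.
σ_a = K_a γ z − 2c√K_a = 0.3996×16.0×5.8 − 2×28×0.6322 = 1.685 kPa.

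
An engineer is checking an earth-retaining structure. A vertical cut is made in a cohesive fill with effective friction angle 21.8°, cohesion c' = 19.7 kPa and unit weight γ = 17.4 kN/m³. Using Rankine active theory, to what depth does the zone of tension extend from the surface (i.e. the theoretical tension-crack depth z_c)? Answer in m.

3.34 m

K_a = tan²(45° − 21.8°/2) = 0.4584; √K_a = 0.6771.
The active pressure is zero where K_a γ z = 2c√K_a, so z_c = 2c/(γ√K_a) = 2×19.7/(17.4×0.6771) = 3.344 m.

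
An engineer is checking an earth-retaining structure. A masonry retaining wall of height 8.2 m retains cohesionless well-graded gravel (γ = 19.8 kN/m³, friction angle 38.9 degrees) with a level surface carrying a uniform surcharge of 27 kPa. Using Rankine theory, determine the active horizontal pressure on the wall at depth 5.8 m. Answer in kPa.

32.4 kPa

K_a = (1 − sin φ)/(1 + sin φ) = 0.2285.
σ_v = γz + q = 19.8 × 5.8 + 27 = 141.8 kPa.
σ_h = K_a σ_v = 0.2285 × 141.8 = 32.41 kPa.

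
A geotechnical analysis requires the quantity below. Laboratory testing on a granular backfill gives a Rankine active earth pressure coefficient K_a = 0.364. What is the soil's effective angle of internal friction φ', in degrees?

27.8°

K_a = tan²(45° − φ/2) ⇒ 45° − φ/2 = arctan(√0.364) = 31.10°.
φ = 2(45° − 31.10°) = 27.79°.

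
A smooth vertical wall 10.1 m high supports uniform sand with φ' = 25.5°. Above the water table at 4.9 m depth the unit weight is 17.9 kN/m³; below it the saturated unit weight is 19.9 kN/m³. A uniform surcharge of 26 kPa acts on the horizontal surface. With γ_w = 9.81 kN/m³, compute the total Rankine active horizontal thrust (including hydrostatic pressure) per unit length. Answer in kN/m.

559 kN/m

K_a = tan²(45° − φ/2) = 0.3981.
γ' = 19.9 − 9.81 = 10.09 kN/m³. h₂ = H − d_w = 5.2 m.
σ'_h: at surface K_a·q = 10.35; at WT K_a(q+γd_w) = 45.27; at base K_a(q+γd_w+γ'h₂) = 66.16 kPa.
P₁ = ½(10.35+45.27)×4.9 = 136.3; P₂ = ½(45.27+66.16)×5.2 = 289.7; P_w = ½γ_w h₂² = 132.6.
Total = 136.3+289.7+132.6 = 558.6 kN/m.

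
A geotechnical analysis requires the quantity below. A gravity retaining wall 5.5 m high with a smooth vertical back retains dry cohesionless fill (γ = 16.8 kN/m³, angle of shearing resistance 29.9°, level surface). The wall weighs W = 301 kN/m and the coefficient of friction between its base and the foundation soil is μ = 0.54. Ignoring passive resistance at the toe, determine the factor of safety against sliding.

1.91

K_a = tan²(45° − 29.9°/2) = 0.3347.
P_a = ½K_aγH² = 0.5×0.3347×16.8×5.5² = 85.04 kN/m, acting at H/3 = 1.833 m above the base.
FS_sliding = μW / P_a = 0.54×301 / 85.04 = 1.911.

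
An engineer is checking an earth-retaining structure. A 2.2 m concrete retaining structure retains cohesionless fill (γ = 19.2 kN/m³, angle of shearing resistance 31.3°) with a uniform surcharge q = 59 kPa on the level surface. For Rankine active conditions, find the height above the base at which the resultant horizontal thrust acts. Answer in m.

1.00 m

K_a = 0.3162.
Triangular part P₁ = ½K_aγH² = 14.69 at H/3 = 0.7333 m; rectangular part P₂ = K_a q H = 41.04 at H/2 = 1.100 m.
ȳ = (P₁·0.7333 + P₂·1.100)/(P₁+P₂) = 1.003 m.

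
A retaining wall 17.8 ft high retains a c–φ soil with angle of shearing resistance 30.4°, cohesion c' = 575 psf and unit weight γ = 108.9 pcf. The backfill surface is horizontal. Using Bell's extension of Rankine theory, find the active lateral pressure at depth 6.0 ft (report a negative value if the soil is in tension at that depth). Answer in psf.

-444 psf

K_a = (1 − sin φ)/(1 + sin φ) = 0.3280.
σ_a = K_a γ z − 2c√K_a = 0.3280×108.9×6.0 − 2×575×0.5727 = -444.3 psf.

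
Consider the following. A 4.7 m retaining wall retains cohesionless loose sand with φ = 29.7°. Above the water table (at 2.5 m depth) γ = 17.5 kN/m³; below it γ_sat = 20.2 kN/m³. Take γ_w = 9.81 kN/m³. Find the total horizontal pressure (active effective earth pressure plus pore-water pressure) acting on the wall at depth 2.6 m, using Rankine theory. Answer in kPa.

16.1 kPa

K_a = (1 − sin φ)/(1 + sin φ) = 0.3374.
γ' = 20.2 − 9.81 = 10.39 kN/m³.
Effective vertical stress at 2.6 m: σ'_v = 17.5×2.5 + 10.39×0.100 = 44.79 kPa.
σ'_h = K_a σ'_v = 0.3374 × 44.79 = 15.11 kPa; u = γ_w × 0.100 = 0.9810 kPa.
Total σ_h = 15.11 + 0.9810 = 16.09 kPa.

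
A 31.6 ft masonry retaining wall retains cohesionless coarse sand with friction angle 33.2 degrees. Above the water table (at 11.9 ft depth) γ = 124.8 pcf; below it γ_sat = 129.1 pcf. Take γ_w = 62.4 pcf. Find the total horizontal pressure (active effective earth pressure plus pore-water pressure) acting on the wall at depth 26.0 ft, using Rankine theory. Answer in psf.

K_a = (1 − sin φ)/(1 + sin φ) = 0.2924.
γ' = 129.1 − 62.4 = 66.70 pcf.
Effective vertical stress at 26.0 ft: σ'_v = 124.8×11.9 + 66.70×14.1 = 2426 psf.
σ'_h = K_a σ'_v = 0.2924 × 2426 = 709.1 psf; u = γ_w × 14.1 = 879.8 psf.
Total σ_h = 709.1 + 879.8 = 1589 psf.

1590 psf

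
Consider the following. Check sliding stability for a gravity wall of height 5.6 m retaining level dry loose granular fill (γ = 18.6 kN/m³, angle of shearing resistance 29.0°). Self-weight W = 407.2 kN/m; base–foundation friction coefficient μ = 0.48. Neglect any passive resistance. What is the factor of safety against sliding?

1.93

K_a = tan²(45° − 29.0°/2) = 0.3470.
P_a = ½K_aγH² = 0.5×0.3470×18.6×5.6² = 101.2 kN/m, acting at H/3 = 1.867 m above the base.
FS_sliding = μW / P_a = 0.48×407.2 / 101.2 = 1.931.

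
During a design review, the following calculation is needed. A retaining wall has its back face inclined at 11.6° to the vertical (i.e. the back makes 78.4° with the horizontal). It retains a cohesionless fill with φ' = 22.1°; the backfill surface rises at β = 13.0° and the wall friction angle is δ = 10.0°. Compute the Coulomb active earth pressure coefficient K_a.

K_a = sin²(α+φ) / [sin²α · sin(α−δ) · (1 + √{sin(φ+δ)sin(φ−β) / (sin(α−δ)sin(α+β))})²].
With α = 78.4°, φ = 22.1°, δ = 10.0°, β = 13.0°: K_a = 0.6405.

0.641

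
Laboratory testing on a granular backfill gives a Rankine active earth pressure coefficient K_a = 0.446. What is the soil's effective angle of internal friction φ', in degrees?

22.5°

K_a = tan²(45° − φ/2) ⇒ 45° − φ/2 = arctan(√0.446) = 33.74°.
φ = 2(45° − 33.74°) = 22.53°.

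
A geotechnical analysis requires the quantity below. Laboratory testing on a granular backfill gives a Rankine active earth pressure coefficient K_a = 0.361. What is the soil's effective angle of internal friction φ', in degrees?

28.0°

K_a = tan²(45° − φ/2) ⇒ 45° − φ/2 = arctan(√0.361) = 31.00°.
φ = 2(45° − 31.00°) = 28.00°.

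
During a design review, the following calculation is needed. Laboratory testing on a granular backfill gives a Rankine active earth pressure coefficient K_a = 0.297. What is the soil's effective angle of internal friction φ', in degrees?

32.8°

K_a = tan²(45° − φ/2) ⇒ 45° − φ/2 = arctan(√0.297) = 28.59°.
φ = 2(45° − 28.59°) = 32.82°.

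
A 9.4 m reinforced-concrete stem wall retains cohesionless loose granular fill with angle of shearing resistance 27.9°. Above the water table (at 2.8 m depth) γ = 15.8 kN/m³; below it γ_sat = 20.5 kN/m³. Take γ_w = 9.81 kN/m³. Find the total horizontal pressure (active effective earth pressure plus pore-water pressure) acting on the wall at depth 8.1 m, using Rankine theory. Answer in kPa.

88.6 kPa

K_a = (1 − sin φ)/(1 + sin φ) = 0.3625.
γ' = 20.5 − 9.81 = 10.69 kN/m³.
Effective vertical stress at 8.1 m: σ'_v = 15.8×2.8 + 10.69×5.30 = 100.9 kPa.
σ'_h = K_a σ'_v = 0.3625 × 100.9 = 36.57 kPa; u = γ_w × 5.30 = 51.99 kPa.
Total σ_h = 36.57 + 51.99 = 88.56 kPa.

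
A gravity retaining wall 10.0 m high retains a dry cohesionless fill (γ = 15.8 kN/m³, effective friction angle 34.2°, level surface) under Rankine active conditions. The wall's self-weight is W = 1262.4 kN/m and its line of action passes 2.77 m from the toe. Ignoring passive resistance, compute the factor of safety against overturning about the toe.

4.74

K_a = tan²(45° − 34.2°/2) = 0.2803.
P_a = ½K_aγH² = 0.5×0.2803×15.8×10.0² = 221.5 kN/m, acting at H/3 = 3.333 m above the base.
Overturning moment M_o = P_a × H/3 = 221.5 × 3.333 = 738.2.
Resisting moment M_r = W × 2.77 = 1262.4 × 2.77 = 3497.
FS_overturning = M_r/M_o = 3497/738.2 = 4.737.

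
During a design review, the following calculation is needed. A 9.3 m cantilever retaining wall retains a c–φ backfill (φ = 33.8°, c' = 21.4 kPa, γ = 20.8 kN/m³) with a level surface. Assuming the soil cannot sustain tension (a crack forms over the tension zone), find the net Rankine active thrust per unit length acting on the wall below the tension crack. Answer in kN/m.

K_a = 0.2851; √K_a = 0.5340.
Tension-crack depth z_c = 2c/(γ√K_a) = 2×21.4/(20.8×0.5340) = 3.854 m.
σ_a at base = K_a γ H − 2c√K_a = 0.2851×20.8×9.3 − 2×21.4×0.5340 = 32.30 kPa.
P_a = ½ × 32.30 × (H − z_c) = 0.5×32.30×5.446 = 87.95 kN/m.

87.9 kN/m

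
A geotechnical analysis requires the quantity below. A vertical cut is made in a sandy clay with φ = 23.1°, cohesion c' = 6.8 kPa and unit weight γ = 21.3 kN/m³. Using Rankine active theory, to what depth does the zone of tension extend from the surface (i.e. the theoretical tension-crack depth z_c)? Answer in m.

0.966 m

K_a = tan²(45° − 23.1°/2) = 0.4364; √K_a = 0.6606.
The active pressure is zero where K_a γ z = 2c√K_a, so z_c = 2c/(γ√K_a) = 2×6.8/(21.3×0.6606) = 0.9665 m.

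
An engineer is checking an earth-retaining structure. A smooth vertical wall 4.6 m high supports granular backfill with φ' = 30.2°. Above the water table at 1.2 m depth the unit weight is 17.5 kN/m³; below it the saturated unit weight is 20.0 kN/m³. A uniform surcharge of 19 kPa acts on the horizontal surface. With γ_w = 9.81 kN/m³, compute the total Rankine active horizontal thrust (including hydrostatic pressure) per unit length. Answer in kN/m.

133 kN/m

K_a = tan²(45° − φ/2) = 0.3307.
γ' = 20.0 − 9.81 = 10.19 kN/m³. h₂ = H − d_w = 3.4 m.
σ'_h: at surface K_a·q = 6.282; at WT K_a(q+γd_w) = 13.23; at base K_a(q+γd_w+γ'h₂) = 24.68 kPa.
P₁ = ½(6.282+13.23)×1.2 = 11.71; P₂ = ½(13.23+24.68)×3.4 = 64.44; P_w = ½γ_w h₂² = 56.70.
Total = 11.71+64.44+56.70 = 132.9 kN/m.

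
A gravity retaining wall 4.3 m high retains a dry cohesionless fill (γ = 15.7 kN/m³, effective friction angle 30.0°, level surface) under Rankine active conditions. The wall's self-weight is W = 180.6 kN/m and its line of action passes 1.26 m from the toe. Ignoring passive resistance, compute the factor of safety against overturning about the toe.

K_a = tan²(45° − 30.0°/2) = 0.3333.
P_a = ½K_aγH² = 0.5×0.3333×15.7×4.3² = 48.38 kN/m, acting at H/3 = 1.433 m above the base.
Overturning moment M_o = P_a × H/3 = 48.38 × 1.433 = 69.35.
Resisting moment M_r = W × 1.26 = 180.6 × 1.26 = 227.6.
FS_overturning = M_r/M_o = 227.6/69.35 = 3.281.

3.28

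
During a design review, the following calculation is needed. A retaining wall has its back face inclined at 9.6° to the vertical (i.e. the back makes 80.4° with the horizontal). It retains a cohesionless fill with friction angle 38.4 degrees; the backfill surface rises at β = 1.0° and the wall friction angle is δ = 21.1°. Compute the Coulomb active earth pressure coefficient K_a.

K_a = sin²(α+φ) / [sin²α · sin(α−δ) · (1 + √{sin(φ+δ)sin(φ−β) / (sin(α−δ)sin(α+β))})²].
With α = 80.4°, φ = 38.4°, δ = 21.1°, β = 1.0°: K_a = 0.2884.

0.288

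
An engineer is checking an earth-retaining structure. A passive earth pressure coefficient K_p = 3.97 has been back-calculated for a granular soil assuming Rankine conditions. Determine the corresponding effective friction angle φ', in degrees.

36.7°

K_p = (1+sin φ)/(1−sin φ) ⇒ sin φ = (K_p − 1)/(K_p + 1) = 0.5976.
φ = arcsin(0.5976) = 36.70°.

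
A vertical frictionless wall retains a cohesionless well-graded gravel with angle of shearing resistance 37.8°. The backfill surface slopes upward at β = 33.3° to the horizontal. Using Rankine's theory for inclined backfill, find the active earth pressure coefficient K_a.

K_a = cos β · (cos β − √(cos²β − cos²φ)) / (cos β + √(cos²β − cos²φ)).
cos β = 0.8358, cos φ = 0.7902, √(cos²β − cos²φ) = 0.2724.
K_a = 0.8358 × (0.8358 − 0.2724)/(0.8358 + 0.2724) = 0.4249.

0.425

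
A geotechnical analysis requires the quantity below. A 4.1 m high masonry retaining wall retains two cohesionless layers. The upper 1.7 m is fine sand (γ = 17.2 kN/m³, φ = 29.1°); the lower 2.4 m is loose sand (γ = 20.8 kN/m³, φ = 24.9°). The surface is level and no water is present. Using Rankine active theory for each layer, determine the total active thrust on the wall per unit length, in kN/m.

61.6 kN/m

K_a1 = tan²(45°−29.1°/2) = 0.3456; K_a2 = tan²(45°−24.9°/2) = 0.4074.
Layer 1: σ at base = K_a1 γ₁ h₁ = 10.11 kPa; P₁ = ½×10.11×1.7 = 8.589.
Layer 2: σ_v at top = γ₁h₁ = 29.24; σ_h top = K_a2×29.24 = 11.91; σ_h base = K_a2×(29.24+20.8×2.4) = 32.25.
P₂ = ½(11.91+32.25)×2.4 = 53.00. Total P_a = 8.589+53.00 = 61.59 kN/m.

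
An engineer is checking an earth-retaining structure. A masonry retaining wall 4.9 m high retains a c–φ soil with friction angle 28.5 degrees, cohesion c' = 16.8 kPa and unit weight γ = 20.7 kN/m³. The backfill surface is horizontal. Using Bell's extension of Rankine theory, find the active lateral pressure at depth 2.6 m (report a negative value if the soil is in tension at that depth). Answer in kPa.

-0.940 kPa

K_a = (1 − sin φ)/(1 + sin φ) = 0.3540.
σ_a = K_a γ z − 2c√K_a = 0.3540×20.7×2.6 − 2×16.8×0.5949 = -0.9403 kPa.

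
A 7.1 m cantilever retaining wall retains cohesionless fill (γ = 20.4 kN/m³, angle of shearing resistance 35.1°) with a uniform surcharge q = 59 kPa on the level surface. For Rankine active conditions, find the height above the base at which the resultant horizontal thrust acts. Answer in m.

K_a = 0.2698.
Triangular part P₁ = ½K_aγH² = 138.7 at H/3 = 2.367 m; rectangular part P₂ = K_a q H = 113.0 at H/2 = 3.550 m.
ȳ = (P₁·2.367 + P₂·3.550)/(P₁+P₂) = 2.898 m.

2.90 m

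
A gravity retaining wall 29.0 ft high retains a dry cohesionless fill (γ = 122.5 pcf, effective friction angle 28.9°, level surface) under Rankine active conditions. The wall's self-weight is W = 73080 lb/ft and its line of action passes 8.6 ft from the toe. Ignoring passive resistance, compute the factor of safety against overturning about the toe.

3.62

K_a = tan²(45° − 28.9°/2) = 0.3484.
P_a = ½K_aγH² = 0.5×0.3484×122.5×29.0² = 17940 lb/ft, acting at H/3 = 9.667 ft above the base.
Overturning moment M_o = P_a × H/3 = 17940 × 9.667 = 173500.
Resisting moment M_r = W × 8.6 = 73080 × 8.6 = 628500.
FS_overturning = M_r/M_o = 628500/173500 = 3.623.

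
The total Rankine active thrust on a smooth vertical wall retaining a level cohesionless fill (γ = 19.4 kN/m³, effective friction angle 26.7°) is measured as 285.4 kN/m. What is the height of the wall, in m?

K_a = 0.3800. P_a = ½ K_a γ H² ⇒ H = √(2P_a/(K_a γ)).
H = √(2×285.4/(0.3800×19.4)) = 8.800 m.

8.80 m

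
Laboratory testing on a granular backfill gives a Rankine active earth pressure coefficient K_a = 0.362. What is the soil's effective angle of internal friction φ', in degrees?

K_a = tan²(45° − φ/2) ⇒ 45° − φ/2 = arctan(√0.362) = 31.03°.
φ = 2(45° − 31.03°) = 27.93°.

27.9°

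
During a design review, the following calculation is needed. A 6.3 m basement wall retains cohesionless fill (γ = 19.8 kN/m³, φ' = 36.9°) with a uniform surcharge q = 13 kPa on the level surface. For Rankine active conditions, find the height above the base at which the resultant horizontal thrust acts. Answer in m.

K_a = 0.2497.
Triangular part P₁ = ½K_aγH² = 98.10 at H/3 = 2.100 m; rectangular part P₂ = K_a q H = 20.45 at H/2 = 3.150 m.
ȳ = (P₁·2.100 + P₂·3.150)/(P₁+P₂) = 2.281 m.

2.28 m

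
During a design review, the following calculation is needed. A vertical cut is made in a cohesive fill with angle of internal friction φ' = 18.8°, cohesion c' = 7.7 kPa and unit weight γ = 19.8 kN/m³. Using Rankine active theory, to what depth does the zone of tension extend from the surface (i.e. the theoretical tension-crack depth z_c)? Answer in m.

K_a = tan²(45° − 18.8°/2) = 0.5126; √K_a = 0.7159.
The active pressure is zero where K_a γ z = 2c√K_a, so z_c = 2c/(γ√K_a) = 2×7.7/(19.8×0.7159) = 1.086 m.

1.09 m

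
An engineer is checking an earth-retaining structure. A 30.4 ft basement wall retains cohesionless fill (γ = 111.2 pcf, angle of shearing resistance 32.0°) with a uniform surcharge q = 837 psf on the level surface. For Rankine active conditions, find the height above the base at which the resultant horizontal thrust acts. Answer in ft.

K_a = 0.3073.
Triangular part P₁ = ½K_aγH² = 15790 at H/3 = 10.13 ft; rectangular part P₂ = K_a q H = 7818 at H/2 = 15.20 ft.
ȳ = (P₁·10.13 + P₂·15.20)/(P₁+P₂) = 11.81 ft.

11.8 ft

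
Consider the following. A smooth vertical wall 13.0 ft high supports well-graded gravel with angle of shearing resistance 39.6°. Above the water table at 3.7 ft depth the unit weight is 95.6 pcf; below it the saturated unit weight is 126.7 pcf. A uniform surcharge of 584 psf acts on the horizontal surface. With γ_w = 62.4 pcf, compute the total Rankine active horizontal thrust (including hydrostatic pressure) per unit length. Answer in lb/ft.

K_a = tan²(45° − φ/2) = 0.2214.
γ' = 126.7 − 62.4 = 64.30 pcf. h₂ = H − d_w = 9.3 ft.
σ'_h: at surface K_a·q = 129.3; at WT K_a(q+γd_w) = 207.6; at base K_a(q+γd_w+γ'h₂) = 340.1 psf.
P₁ = ½(129.3+207.6)×3.7 = 623.4; P₂ = ½(207.6+340.1)×9.3 = 2547; P_w = ½γ_w h₂² = 2698.
Total = 623.4+2547+2698 = 5869 lb/ft.

5870 lb/ft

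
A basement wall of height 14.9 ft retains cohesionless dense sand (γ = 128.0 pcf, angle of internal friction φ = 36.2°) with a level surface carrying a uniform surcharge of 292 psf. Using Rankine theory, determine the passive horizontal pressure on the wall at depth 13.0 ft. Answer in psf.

K_p = (1 + sin φ)/(1 − sin φ) = 3.885.
σ_v = γz + q = 128.0 × 13.0 + 292 = 1956 psf.
σ_h = K_p σ_v = 3.885 × 1956 = 7600 psf.

7600 psf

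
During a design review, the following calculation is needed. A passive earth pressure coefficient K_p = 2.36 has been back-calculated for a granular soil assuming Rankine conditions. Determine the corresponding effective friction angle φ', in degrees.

K_p = (1+sin φ)/(1−sin φ) ⇒ sin φ = (K_p − 1)/(K_p + 1) = 0.4048.
φ = arcsin(0.4048) = 23.88°.

23.9°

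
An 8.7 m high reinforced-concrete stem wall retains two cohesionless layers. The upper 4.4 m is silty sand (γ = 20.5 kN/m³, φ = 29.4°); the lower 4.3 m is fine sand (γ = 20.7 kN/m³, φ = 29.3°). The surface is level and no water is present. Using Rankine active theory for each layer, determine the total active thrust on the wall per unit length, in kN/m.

K_a1 = tan²(45°−29.4°/2) = 0.3415; K_a2 = tan²(45°−29.3°/2) = 0.3428.
Layer 1: σ at base = K_a1 γ₁ h₁ = 30.80 kPa; P₁ = ½×30.80×4.4 = 67.76.
Layer 2: σ_v at top = γ₁h₁ = 90.20; σ_h top = K_a2×90.20 = 30.92; σ_h base = K_a2×(90.20+20.7×4.3) = 61.44.
P₂ = ½(30.92+61.44)×4.3 = 198.6. Total P_a = 67.76+198.6 = 266.3 kN/m.

266 kN/m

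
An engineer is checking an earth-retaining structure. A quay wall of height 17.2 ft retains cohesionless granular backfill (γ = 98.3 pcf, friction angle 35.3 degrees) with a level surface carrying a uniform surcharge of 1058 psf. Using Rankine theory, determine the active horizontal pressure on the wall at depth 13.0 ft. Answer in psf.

K_a = (1 − sin φ)/(1 + sin φ) = 0.2675.
σ_v = γz + q = 98.3 × 13.0 + 1058 = 2336 psf.
σ_h = K_a σ_v = 0.2675 × 2336 = 625.0 psf.

625 psf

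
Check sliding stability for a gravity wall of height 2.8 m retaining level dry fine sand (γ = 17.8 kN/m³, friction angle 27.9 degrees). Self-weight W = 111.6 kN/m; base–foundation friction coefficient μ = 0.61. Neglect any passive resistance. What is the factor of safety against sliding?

2.69

K_a = tan²(45° − 27.9°/2) = 0.3625.
P_a = ½K_aγH² = 0.5×0.3625×17.8×2.8² = 25.29 kN/m, acting at H/3 = 0.9333 m above the base.
FS_sliding = μW / P_a = 0.61×111.6 / 25.29 = 2.692.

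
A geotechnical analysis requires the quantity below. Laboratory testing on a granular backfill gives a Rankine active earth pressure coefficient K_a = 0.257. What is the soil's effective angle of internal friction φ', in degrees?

36.2°

K_a = tan²(45° − φ/2) ⇒ 45° − φ/2 = arctan(√0.257) = 26.88°.
φ = 2(45° − 26.88°) = 36.23°.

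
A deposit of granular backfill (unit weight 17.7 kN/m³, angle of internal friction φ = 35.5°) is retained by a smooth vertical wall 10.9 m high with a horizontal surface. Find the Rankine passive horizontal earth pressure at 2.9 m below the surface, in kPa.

194 kPa

K_p = (1 + sin φ)/(1 − sin φ) = 3.770.
σ_h = K_p γ z = 3.770 × 17.7 × 2.9 = 193.5 kPa.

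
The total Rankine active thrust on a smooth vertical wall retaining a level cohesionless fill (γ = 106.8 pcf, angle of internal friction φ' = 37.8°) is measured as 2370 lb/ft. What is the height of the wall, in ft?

K_a = 0.2400. P_a = ½ K_a γ H² ⇒ H = √(2P_a/(K_a γ)).
H = √(2×2370/(0.2400×106.8)) = 13.60 ft.

13.6 ft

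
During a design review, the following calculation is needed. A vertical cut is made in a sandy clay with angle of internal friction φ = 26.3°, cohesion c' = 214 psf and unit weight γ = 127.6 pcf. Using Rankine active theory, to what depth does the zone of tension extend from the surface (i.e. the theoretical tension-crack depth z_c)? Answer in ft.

K_a = tan²(45° − 26.3°/2) = 0.3859; √K_a = 0.6212.
The active pressure is zero where K_a γ z = 2c√K_a, so z_c = 2c/(γ√K_a) = 2×214/(127.6×0.6212) = 5.399 ft.

5.40 ft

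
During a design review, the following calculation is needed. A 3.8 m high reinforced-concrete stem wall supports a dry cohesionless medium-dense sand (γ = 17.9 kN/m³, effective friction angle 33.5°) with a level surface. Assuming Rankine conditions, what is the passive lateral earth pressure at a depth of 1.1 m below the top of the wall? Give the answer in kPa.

K_p = (1 + sin φ)/(1 − sin φ) = 3.464.
σ_h = K_p γ z = 3.464 × 17.9 × 1.1 = 68.20 kPa.

68.2 kPa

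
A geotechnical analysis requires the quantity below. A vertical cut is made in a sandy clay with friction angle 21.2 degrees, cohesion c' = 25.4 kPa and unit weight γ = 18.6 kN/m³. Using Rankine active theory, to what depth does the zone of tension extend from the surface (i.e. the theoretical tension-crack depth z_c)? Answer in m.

K_a = tan²(45° − 21.2°/2) = 0.4688; √K_a = 0.6847.
The active pressure is zero where K_a γ z = 2c√K_a, so z_c = 2c/(γ√K_a) = 2×25.4/(18.6×0.6847) = 3.989 m.

3.99 m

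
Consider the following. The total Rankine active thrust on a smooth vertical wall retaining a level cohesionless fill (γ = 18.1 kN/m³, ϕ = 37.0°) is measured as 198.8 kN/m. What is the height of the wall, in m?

9.40 m

K_a = 0.2486. P_a = ½ K_a γ H² ⇒ H = √(2P_a/(K_a γ)).
H = √(2×198.8/(0.2486×18.1)) = 9.400 m.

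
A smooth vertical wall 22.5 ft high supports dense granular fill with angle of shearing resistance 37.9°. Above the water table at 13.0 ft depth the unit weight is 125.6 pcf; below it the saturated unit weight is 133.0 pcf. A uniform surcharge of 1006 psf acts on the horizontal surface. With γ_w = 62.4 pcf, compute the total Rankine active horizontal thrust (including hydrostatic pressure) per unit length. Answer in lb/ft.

15200 lb/ft

K_a = tan²(45° − φ/2) = 0.2389.
γ' = 133.0 − 62.4 = 70.60 pcf. h₂ = H − d_w = 9.5 ft.
σ'_h: at surface K_a·q = 240.4; at WT K_a(q+γd_w) = 630.5; at base K_a(q+γd_w+γ'h₂) = 790.8 psf.
P₁ = ½(240.4+630.5)×13.0 = 5661; P₂ = ½(630.5+790.8)×9.5 = 6751; P_w = ½γ_w h₂² = 2816.
Total = 5661+6751+2816 = 15230 lb/ft.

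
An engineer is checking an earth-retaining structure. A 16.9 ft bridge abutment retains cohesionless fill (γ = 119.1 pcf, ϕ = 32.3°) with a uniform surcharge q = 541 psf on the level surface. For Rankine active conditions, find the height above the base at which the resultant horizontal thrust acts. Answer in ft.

6.62 ft

K_a = 0.3035.
Triangular part P₁ = ½K_aγH² = 5162 at H/3 = 5.633 ft; rectangular part P₂ = K_a q H = 2775 at H/2 = 8.450 ft.
ȳ = (P₁·5.633 + P₂·8.450)/(P₁+P₂) = 6.618 ft.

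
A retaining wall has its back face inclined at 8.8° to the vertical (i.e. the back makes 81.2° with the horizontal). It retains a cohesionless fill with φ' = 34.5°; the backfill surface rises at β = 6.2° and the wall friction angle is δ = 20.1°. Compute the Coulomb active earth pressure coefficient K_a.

0.343

K_a = sin²(α+φ) / [sin²α · sin(α−δ) · (1 + √{sin(φ+δ)sin(φ−β) / (sin(α−δ)sin(α+β))})²].
With α = 81.2°, φ = 34.5°, δ = 20.1°, β = 6.2°: K_a = 0.3427.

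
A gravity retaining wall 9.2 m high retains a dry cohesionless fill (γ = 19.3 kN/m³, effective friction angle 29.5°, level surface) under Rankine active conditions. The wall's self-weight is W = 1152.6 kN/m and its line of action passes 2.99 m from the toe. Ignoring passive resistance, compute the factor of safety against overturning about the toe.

4.05

K_a = tan²(45° − 29.5°/2) = 0.3401.
P_a = ½K_aγH² = 0.5×0.3401×19.3×9.2² = 277.8 kN/m, acting at H/3 = 3.067 m above the base.
Overturning moment M_o = P_a × H/3 = 277.8 × 3.067 = 851.9.
Resisting moment M_r = W × 2.99 = 1152.6 × 2.99 = 3446.
FS_overturning = M_r/M_o = 3446/851.9 = 4.045.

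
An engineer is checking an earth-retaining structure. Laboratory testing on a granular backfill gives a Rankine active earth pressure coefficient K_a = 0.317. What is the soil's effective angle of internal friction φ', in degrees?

31.2°

K_a = tan²(45° − φ/2) ⇒ 45° − φ/2 = arctan(√0.317) = 29.38°.
φ = 2(45° − 29.38°) = 31.24°.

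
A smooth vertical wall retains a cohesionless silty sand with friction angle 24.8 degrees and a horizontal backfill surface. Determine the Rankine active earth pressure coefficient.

K_a = (1 − sin φ)/(1 + sin φ) = (1 − sin 24.8°)/(1 + sin 24.8°) = 0.4090.

0.409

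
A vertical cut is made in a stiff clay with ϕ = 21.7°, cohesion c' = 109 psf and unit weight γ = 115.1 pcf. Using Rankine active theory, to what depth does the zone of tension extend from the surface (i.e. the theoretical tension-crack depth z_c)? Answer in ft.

K_a = tan²(45° − 21.7°/2) = 0.4601; √K_a = 0.6783.
The active pressure is zero where K_a γ z = 2c√K_a, so z_c = 2c/(γ√K_a) = 2×109/(115.1×0.6783) = 2.792 ft.

2.79 ft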